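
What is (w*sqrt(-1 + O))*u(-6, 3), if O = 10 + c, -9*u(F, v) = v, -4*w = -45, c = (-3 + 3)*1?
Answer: -45/4 ≈ -11.250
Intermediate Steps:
c = 0 (c = 0*1 = 0)
w = 45/4 (w = -1/4*(-45) = 45/4 ≈ 11.250)
u(F, v) = -v/9
O = 10 (O = 10 + 0 = 10)
(w*sqrt(-1 + O))*u(-6, 3) = (45*sqrt(-1 + 10)/4)*(-1/9*3) = (45*sqrt(9)/4)*(-1/3) = ((45/4)*3)*(-1/3) = (135/4)*(-1/3) = -45/4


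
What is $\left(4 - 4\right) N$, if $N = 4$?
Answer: $0$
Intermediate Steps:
$\left(4 - 4\right) N = \left(4 - 4\right) 4 = 0 \cdot 4 = 0$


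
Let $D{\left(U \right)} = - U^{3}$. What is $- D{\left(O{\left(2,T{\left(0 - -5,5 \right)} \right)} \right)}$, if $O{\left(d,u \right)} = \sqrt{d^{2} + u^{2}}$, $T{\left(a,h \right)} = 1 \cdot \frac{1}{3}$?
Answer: $\frac{37 \sqrt{37}}{27} \approx 8.3356$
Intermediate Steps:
$T{\left(a,h \right)} = \frac{1}{3}$ ($T{\left(a,h \right)} = 1 \cdot \frac{1}{3} = \frac{1}{3}$)
$- D{\left(O{\left(2,T{\left(0 - -5,5 \right)} \right)} \right)} = - \left(-1\right) \left(\sqrt{2^{2} + \left(\frac{1}{3}\right)^{2}}\right)^{3} = - \left(-1\right) \left(\sqrt{4 + \frac{1}{9}}\right)^{3} = - \left(-1\right) \left(\sqrt{\frac{37}{9}}\right)^{3} = - \left(-1\right) \left(\frac{\sqrt{37}}{3}\right)^{3} = - \left(-1\right) \frac{37 \sqrt{37}}{27} = - \frac{\left(-37\right) \sqrt{37}}{27} = \frac{37 \sqrt{37}}{27}$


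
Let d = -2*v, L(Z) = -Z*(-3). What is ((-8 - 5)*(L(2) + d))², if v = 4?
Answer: 676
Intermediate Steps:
L(Z) = 3*Z
d = -8 (d = -2*4 = -8)
((-8 - 5)*(L(2) + d))² = ((-8 - 5)*(3*2 - 8))² = (-13*(6 - 8))² = (-13*(-2))² = 26² = 676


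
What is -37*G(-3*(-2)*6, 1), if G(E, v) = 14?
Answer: -518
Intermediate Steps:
-37*G(-3*(-2)*6, 1) = -37*14 = -518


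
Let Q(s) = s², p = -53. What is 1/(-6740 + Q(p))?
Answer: -1/3931 ≈ -0.00025439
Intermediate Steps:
1/(-6740 + Q(p)) = 1/(-6740 + (-53)²) = 1/(-6740 + 2809) = 1/(-3931) = -1/3931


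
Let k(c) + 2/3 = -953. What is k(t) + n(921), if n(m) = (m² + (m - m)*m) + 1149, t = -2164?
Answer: 2545309/3 ≈ 8.4844e+5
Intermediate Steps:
k(c) = -2861/3 (k(c) = -⅔ - 953 = -2861/3)
n(m) = 1149 + m² (n(m) = (m² + 0*m) + 1149 = (m² + 0) + 1149 = m² + 1149 = 1149 + m²)
k(t) + n(921) = -2861/3 + (1149 + 921²) = -2861/3 + (1149 + 848241) = -2861/3 + 849390 = 2545309/3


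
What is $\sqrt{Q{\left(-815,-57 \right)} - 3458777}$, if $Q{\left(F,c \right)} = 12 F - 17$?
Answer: $i \sqrt{3468574} \approx 1862.4 i$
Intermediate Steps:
$Q{\left(F,c \right)} = -17 + 12 F$
$\sqrt{Q{\left(-815,-57 \right)} - 3458777} = \sqrt{\left(-17 + 12 \left(-815\right)\right) - 3458777} = \sqrt{\left(-17 - 9780\right) - 3458777} = \sqrt{-9797 - 3458777} = \sqrt{-3468574} = i \sqrt{3468574}$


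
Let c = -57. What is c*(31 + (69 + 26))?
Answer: -7182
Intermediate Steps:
c*(31 + (69 + 26)) = -57*(31 + (69 + 26)) = -57*(31 + 95) = -57*126 = -7182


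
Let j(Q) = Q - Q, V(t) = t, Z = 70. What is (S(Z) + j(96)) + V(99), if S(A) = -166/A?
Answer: 3382/35 ≈ 96.629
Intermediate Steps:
j(Q) = 0
(S(Z) + j(96)) + V(99) = (-166/70 + 0) + 99 = (-166*1/70 + 0) + 99 = (-83/35 + 0) + 99 = -83/35 + 99 = 3382/35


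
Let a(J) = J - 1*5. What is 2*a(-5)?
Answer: -20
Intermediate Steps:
a(J) = -5 + J (a(J) = J - 5 = -5 + J)
2*a(-5) = 2*(-5 - 5) = 2*(-10) = -20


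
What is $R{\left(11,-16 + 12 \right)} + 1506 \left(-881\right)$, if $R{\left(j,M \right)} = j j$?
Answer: $-1326665$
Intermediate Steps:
$R{\left(j,M \right)} = j^{2}$
$R{\left(11,-16 + 12 \right)} + 1506 \left(-881\right) = 11^{2} + 1506 \left(-881\right) = 121 - 1326786 = -1326665$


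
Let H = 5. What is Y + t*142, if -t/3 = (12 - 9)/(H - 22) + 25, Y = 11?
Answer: -179585/17 ≈ -10564.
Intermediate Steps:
t = -1266/17 (t = -3*((12 - 9)/(5 - 22) + 25) = -3*(3/(-17) + 25) = -3*(3*(-1/17) + 25) = -3*(-3/17 + 25) = -3*422/17 = -1266/17 ≈ -74.471)
Y + t*142 = 11 - 1266/17*142 = 11 - 179772/17 = -179585/17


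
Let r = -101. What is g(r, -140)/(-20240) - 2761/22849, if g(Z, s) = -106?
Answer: -26730323/231231880 ≈ -0.11560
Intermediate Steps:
g(r, -140)/(-20240) - 2761/22849 = -106/(-20240) - 2761/22849 = -106*(-1/20240) - 2761*1/22849 = 53/10120 - 2761/22849 = -26730323/231231880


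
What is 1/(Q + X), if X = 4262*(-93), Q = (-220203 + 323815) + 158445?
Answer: -1/134309 ≈ -7.4455e-6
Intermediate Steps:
Q = 262057 (Q = 103612 + 158445 = 262057)
X = -396366
1/(Q + X) = 1/(262057 - 396366) = 1/(-134309) = -1/134309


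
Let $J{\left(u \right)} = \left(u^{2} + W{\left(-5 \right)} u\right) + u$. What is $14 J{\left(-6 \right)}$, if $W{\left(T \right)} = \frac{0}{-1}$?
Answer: $420$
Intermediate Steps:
$W{\left(T \right)} = 0$ ($W{\left(T \right)} = 0 \left(-1\right) = 0$)
$J{\left(u \right)} = u + u^{2}$ ($J{\left(u \right)} = \left(u^{2} + 0 u\right) + u = \left(u^{2} + 0\right) + u = u^{2} + u = u + u^{2}$)
$14 J{\left(-6 \right)} = 14 \left(- 6 \left(1 - 6\right)\right) = 14 \left(\left(-6\right) \left(-5\right)\right) = 14 \cdot 30 = 420$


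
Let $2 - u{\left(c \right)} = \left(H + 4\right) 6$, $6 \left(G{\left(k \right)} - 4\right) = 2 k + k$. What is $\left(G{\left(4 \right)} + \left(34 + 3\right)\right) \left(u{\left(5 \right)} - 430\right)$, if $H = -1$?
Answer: $-19178$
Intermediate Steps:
$G{\left(k \right)} = 4 + \frac{k}{2}$ ($G{\left(k \right)} = 4 + \frac{2 k + k}{6} = 4 + \frac{3 k}{6} = 4 + \frac{k}{2}$)
$u{\left(c \right)} = -16$ ($u{\left(c \right)} = 2 - \left(-1 + 4\right) 6 = 2 - 3 \cdot 6 = 2 - 18 = -16$)
$\left(G{\left(4 \right)} + \left(34 + 3\right)\right) \left(u{\left(5 \right)} - 430\right) = \left(\left(4 + \frac{1}{2} \cdot 4\right) + \left(34 + 3\right)\right) \left(-16 - 430\right) = \left(\left(4 + 2\right) + 37\right) \left(-446\right) = \left(6 + 37\right) \left(-446\right) = 43 \left(-446\right) = -19178$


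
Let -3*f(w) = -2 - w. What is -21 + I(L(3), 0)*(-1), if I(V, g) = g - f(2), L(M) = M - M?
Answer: -59/3 ≈ -19.667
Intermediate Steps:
f(w) = 2/3 + w/3 (f(w) = -(-2 - w)/3 = 2/3 + w/3)
L(M) = 0
I(V, g) = -4/3 + g (I(V, g) = g - (2/3 + (1/3)*2) = g - (2/3 + 2/3) = g - 1*4/3 = g - 4/3 = -4/3 + g)
-21 + I(L(3), 0)*(-1) = -21 + (-4/3 + 0)*(-1) = -21 - 4/3*(-1) = -21 + 4/3 = -59/3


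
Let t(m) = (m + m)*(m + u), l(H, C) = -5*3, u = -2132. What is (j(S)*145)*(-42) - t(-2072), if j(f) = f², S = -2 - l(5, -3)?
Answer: -18450586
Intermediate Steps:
l(H, C) = -15
S = 13 (S = -2 - 1*(-15) = -2 + 15 = 13)
t(m) = 2*m*(-2132 + m) (t(m) = (m + m)*(m - 2132) = (2*m)*(-2132 + m) = 2*m*(-2132 + m))
(j(S)*145)*(-42) - t(-2072) = (13²*145)*(-42) - 2*(-2072)*(-2132 - 2072) = (169*145)*(-42) - 2*(-2072)*(-4204) = 24505*(-42) - 1*17421376 = -1029210 - 17421376 = -18450586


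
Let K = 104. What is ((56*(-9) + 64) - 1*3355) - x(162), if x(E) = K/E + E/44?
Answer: -6770395/1782 ≈ -3799.3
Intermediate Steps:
x(E) = 104/E + E/44
((56*(-9) + 64) - 1*3355) - x(162) = ((56*(-9) + 64) - 1*3355) - (104/162 + (1/44)*162) = ((-504 + 64) - 3355) - (104*(1/162) + 81/22) = (-440 - 3355) - (52/81 + 81/22) = -3795 - 1*7705/1782 = -3795 - 7705/1782 = -6770395/1782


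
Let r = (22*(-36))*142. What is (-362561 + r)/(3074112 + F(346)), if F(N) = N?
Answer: -475025/3074458 ≈ -0.15451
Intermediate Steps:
r = -112464 (r = -792*142 = -112464)
(-362561 + r)/(3074112 + F(346)) = (-362561 - 112464)/(3074112 + 346) = -475025/3074458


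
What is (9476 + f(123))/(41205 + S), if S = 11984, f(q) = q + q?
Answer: 9722/53189 ≈ 0.18278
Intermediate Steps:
f(q) = 2*q
(9476 + f(123))/(41205 + S) = (9476 + 2*123)/(41205 + 11984) = (9476 + 246)/53189 = 9722*(1/53189) = 9722/53189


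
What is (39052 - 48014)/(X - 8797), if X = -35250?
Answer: 8962/44047 ≈ 0.20346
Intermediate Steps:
(39052 - 48014)/(X - 8797) = (39052 - 48014)/(-35250 - 8797) = -8962/(-44047) = -8962*(-1/44047) = 8962/44047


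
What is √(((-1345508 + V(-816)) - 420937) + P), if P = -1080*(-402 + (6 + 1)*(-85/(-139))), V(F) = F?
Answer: I*√25846165821/139 ≈ 1156.6*I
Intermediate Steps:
P = 59705640/139 (P = -1080*(-402 + 7*(-85*(-1/139))) = -1080*(-402 + 7*(85/139)) = -1080*(-402 + 595/139) = -1080*(-55283/139) = 59705640/139 ≈ 4.2954e+5)
√(((-1345508 + V(-816)) - 420937) + P) = √(((-1345508 - 816) - 420937) + 59705640/139) = √((-1346324 - 420937) + 59705640/139) = √(-1767261 + 59705640/139) = √(-185943639/139) = I*√25846165821/139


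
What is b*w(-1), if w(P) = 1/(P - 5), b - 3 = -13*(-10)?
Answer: -133/6 ≈ -22.167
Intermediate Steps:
b = 133 (b = 3 - 13*(-10) = 3 + 130 = 133)
w(P) = 1/(-5 + P)
b*w(-1) = 133/(-5 - 1) = 133/(-6) = 133*(-⅙) = -133/6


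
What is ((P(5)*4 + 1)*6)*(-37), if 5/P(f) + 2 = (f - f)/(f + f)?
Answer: 1998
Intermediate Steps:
P(f) = -5/2 (P(f) = 5/(-2 + (f - f)/(f + f)) = 5/(-2 + 0/((2*f))) = 5/(-2 + 0*(1/(2*f))) = 5/(-2 + 0) = 5/(-2) = 5*(-½) = -5/2)
((P(5)*4 + 1)*6)*(-37) = ((-5/2*4 + 1)*6)*(-37) = ((-10 + 1)*6)*(-37) = -9*6*(-37) = -54*(-37) = 1998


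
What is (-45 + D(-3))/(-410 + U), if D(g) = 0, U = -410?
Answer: 9/164 ≈ 0.054878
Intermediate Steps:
(-45 + D(-3))/(-410 + U) = (-45 + 0)/(-410 - 410) = -45/(-820) = -45*(-1/820) = 9/164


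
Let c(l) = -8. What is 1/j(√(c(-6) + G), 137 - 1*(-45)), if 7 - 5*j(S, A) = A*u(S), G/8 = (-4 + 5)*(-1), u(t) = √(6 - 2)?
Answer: -5/357 ≈ -0.014006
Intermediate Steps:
u(t) = 2 (u(t) = √4 = 2)
G = -8 (G = 8*((-4 + 5)*(-1)) = 8*(1*(-1)) = 8*(-1) = -8)
j(S, A) = 7/5 - 2*A/5 (j(S, A) = 7/5 - A*2/5 = 7/5 - 2*A/5)
1/j(√(c(-6) + G), 137 - 1*(-45)) = 1/(7/5 - 2*(137 - 1*(-45))/5) = 1/(7/5 - 2*(137 + 45)/5) = 1/(7/5 - ⅖*182) = 1/(7/5 - 364/5) = 1/(-357/5) = -5/357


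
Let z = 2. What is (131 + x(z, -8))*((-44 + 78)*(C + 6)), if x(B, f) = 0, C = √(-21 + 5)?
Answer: 26724 + 17816*I ≈ 26724.0 + 17816.0*I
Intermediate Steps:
C = 4*I (C = √(-16) = 4*I ≈ 4.0*I)
(131 + x(z, -8))*((-44 + 78)*(C + 6)) = (131 + 0)*((-44 + 78)*(4*I + 6)) = 131*(34*(6 + 4*I)) = 131*(204 + 136*I) = 26724 + 17816*I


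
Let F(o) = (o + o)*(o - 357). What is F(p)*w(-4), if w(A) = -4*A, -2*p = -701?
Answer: -72904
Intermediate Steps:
p = 701/2 (p = -½*(-701) = 701/2 ≈ 350.50)
F(o) = 2*o*(-357 + o) (F(o) = (2*o)*(-357 + o) = 2*o*(-357 + o))
F(p)*w(-4) = (2*(701/2)*(-357 + 701/2))*(-4*(-4)) = (2*(701/2)*(-13/2))*16 = -9113/2*16 = -72904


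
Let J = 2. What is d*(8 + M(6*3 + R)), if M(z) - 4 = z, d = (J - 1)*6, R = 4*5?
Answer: 300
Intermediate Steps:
R = 20
d = 6 (d = (2 - 1)*6 = 1*6 = 6)
M(z) = 4 + z
d*(8 + M(6*3 + R)) = 6*(8 + (4 + (6*3 + 20))) = 6*(8 + (4 + (18 + 20))) = 6*(8 + (4 + 38)) = 6*(8 + 42) = 6*50 = 300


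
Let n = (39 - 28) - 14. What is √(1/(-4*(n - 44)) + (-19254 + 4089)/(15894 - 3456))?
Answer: I*√5121590423/64954 ≈ 1.1018*I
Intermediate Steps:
n = -3 (n = 11 - 14 = -3)
√(1/(-4*(n - 44)) + (-19254 + 4089)/(15894 - 3456)) = √(1/(-4*(-3 - 44)) + (-19254 + 4089)/(15894 - 3456)) = √(1/(-4*(-47)) - 15165/12438) = √(1/188 - 15165*1/12438) = √(1/188 - 1685/1382) = √(-157699/129908) = I*√5121590423/64954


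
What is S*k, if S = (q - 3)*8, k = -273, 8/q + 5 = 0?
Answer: 50232/5 ≈ 10046.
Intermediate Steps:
q = -8/5 (q = 8/(-5 + 0) = 8/(-5) = 8*(-⅕) = -8/5 ≈ -1.6000)
S = -184/5 (S = (-8/5 - 3)*8 = -23/5*8 = -184/5 ≈ -36.800)
S*k = -184/5*(-273) = 50232/5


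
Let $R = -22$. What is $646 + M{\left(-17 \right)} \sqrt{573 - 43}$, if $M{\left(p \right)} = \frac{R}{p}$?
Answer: $646 + \frac{22 \sqrt{530}}{17} \approx 675.79$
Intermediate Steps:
$M{\left(p \right)} = - \frac{22}{p}$
$646 + M{\left(-17 \right)} \sqrt{573 - 43} = 646 + - \frac{22}{-17} \sqrt{573 - 43} = 646 + \left(-22\right) \left(- \frac{1}{17}\right) \sqrt{573 - 43} = 646 + \frac{22 \sqrt{573 - 43}}{17} = 646 + \frac{22 \sqrt{530}}{17}$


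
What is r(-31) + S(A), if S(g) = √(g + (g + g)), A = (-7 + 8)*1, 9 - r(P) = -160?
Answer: 169 + √3 ≈ 170.73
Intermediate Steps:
r(P) = 169 (r(P) = 9 - 1*(-160) = 9 + 160 = 169)
A = 1 (A = 1*1 = 1)
S(g) = √3*√g (S(g) = √(g + 2*g) = √(3*g) = √3*√g)
r(-31) + S(A) = 169 + √3*√1 = 169 + √3*1 = 169 + √3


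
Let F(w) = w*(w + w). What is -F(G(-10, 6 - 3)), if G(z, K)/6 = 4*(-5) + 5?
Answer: -16200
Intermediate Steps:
G(z, K) = -90 (G(z, K) = 6*(4*(-5) + 5) = 6*(-20 + 5) = 6*(-15) = -90)
F(w) = 2*w² (F(w) = w*(2*w) = 2*w²)
-F(G(-10, 6 - 3)) = -2*(-90)² = -2*8100 = -1*16200 = -16200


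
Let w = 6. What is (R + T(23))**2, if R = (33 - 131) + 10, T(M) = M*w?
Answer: 2500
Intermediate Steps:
T(M) = 6*M (T(M) = M*6 = 6*M)
R = -88 (R = -98 + 10 = -88)
(R + T(23))**2 = (-88 + 6*23)**2 = (-88 + 138)**2 = 50**2 = 2500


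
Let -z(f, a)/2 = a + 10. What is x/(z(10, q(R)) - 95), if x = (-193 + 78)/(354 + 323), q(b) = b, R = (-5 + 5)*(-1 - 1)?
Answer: 1/677 ≈ 0.0014771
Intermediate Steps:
R = 0 (R = 0*(-2) = 0)
z(f, a) = -20 - 2*a (z(f, a) = -2*(a + 10) = -2*(10 + a) = -20 - 2*a)
x = -115/677 ≈ -0.16987
x/(z(10, q(R)) - 95) = -115/(677*((-20 - 2*0) - 95)) = -115/(677*((-20 + 0) - 95)) = -115/(677*(-20 - 95)) = -115/677/(-115) = -115/677*(-1/115) = 1/677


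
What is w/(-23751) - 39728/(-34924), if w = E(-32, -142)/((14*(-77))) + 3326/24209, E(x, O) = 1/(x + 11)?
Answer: 129279989290964737/113647737417716502 ≈ 1.1376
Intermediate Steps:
E(x, O) = 1/(11 + x)
w = 75318197/548043342 (w = 1/((11 - 32)*((14*(-77)))) + 3326/24209 = 1/(-21*(-1078)) + 3326*(1/24209) = -1/21*(-1/1078) + 3326/24209 = 1/22638 + 3326/24209 = 75318197/548043342 ≈ 0.13743)
w/(-23751) - 39728/(-34924) = (75318197/548043342)/(-23751) - 39728/(-34924) = (75318197/548043342)*(-1/23751) - 39728*(-1/34924) = -75318197/13016577415842 + 9932/8731 = 129279989290964737/113647737417716502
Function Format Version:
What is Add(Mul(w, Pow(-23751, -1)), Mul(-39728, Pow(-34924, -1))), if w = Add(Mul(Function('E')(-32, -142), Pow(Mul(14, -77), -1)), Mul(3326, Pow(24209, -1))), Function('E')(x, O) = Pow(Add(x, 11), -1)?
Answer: Rational(129279989290964737, 113647737417716502) ≈ 1.1376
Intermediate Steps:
Function('E')(x, O) = Pow(Add(11, x), -1)
w = Rational(75318197, 548043342) (w = Add(Mul(Pow(Add(11, -32), -1), Pow(Mul(14, -77), -1)), Mul(3326, Pow(24209, -1))) = Add(Mul(Pow(-21, -1), Pow(-1078, -1)), Mul(3326, Rational(1, 24209))) = Add(Mul(Rational(-1, 21), Rational(-1, 1078)), Rational(3326, 24209)) = Add(Rational(1, 22638), Rational(3326, 24209)) = Rational(75318197, 548043342) ≈ 0.13743)
Add(Mul(w, Pow(-23751, -1)), Mul(-39728, Pow(-34924, -1))) = Add(Mul(Rational(75318197, 548043342), Pow(-23751, -1)), Mul(-39728, Pow(-34924, -1))) = Add(Mul(Rational(75318197, 548043342), Rational(-1, 23751)), Mul(-39728, Rational(-1, 34924))) = Add(Rational(-75318197, 13016577415842), Rational(9932, 8731)) = Rational(129279989290964737, 113647737417716502)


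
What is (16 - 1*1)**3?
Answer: 3375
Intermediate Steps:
(16 - 1*1)**3 = (16 - 1)**3 = 15**3 = 3375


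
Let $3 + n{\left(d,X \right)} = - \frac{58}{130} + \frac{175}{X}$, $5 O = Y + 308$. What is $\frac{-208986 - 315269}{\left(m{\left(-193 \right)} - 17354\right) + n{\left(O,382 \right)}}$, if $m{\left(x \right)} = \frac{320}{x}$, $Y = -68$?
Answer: $\frac{2512329568450}{83185930109} \approx 30.201$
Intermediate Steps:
$O = 48$ ($O = \frac{-68 + 308}{5} = \frac{1}{5} \cdot 240 = 48$)
$n{\left(d,X \right)} = - \frac{224}{65} + \frac{175}{X}$ ($n{\left(d,X \right)} = -3 + \left(- \frac{58}{130} + \frac{175}{X}\right) = -3 + \left(\left(-58\right) \frac{1}{130} + \frac{175}{X}\right) = -3 - \left(\frac{29}{65} - \frac{175}{X}\right) = - \frac{224}{65} + \frac{175}{X}$)
$\frac{-208986 - 315269}{\left(m{\left(-193 \right)} - 17354\right) + n{\left(O,382 \right)}} = \frac{-208986 - 315269}{\left(\frac{320}{-193} - 17354\right) - \left(\frac{224}{65} - \frac{175}{382}\right)} = - \frac{524255}{\left(320 \left(- \frac{1}{193}\right) - 17354\right) + \left(- \frac{224}{65} + 175 \cdot \frac{1}{382}\right)} = - \frac{524255}{\left(- \frac{320}{193} - 17354\right) + \left(- \frac{224}{65} + \frac{175}{382}\right)} = - \frac{524255}{- \frac{3349642}{193} - \frac{74193}{24830}} = - \frac{524255}{- \frac{83185930109}{4792190}} = \left(-524255\right) \left(- \frac{4792190}{83185930109}\right) = \frac{2512329568450}{83185930109}$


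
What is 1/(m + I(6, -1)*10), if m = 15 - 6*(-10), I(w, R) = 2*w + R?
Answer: 1/185 ≈ 0.0054054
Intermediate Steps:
I(w, R) = R + 2*w
m = 75 (m = 15 + 60 = 75)
1/(m + I(6, -1)*10) = 1/(75 + (-1 + 2*6)*10) = 1/(75 + (-1 + 12)*10) = 1/(75 + 11*10) = 1/(75 + 110) = 1/185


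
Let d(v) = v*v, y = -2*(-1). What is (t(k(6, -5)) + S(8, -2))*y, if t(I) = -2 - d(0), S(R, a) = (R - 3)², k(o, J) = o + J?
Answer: 46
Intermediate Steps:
k(o, J) = J + o
S(R, a) = (-3 + R)²
y = 2
d(v) = v²
t(I) = -2 (t(I) = -2 - 1*0² = -2 - 1*0 = -2 + 0 = -2)
(t(k(6, -5)) + S(8, -2))*y = (-2 + (-3 + 8)²)*2 = (-2 + 5²)*2 = (-2 + 25)*2 = 23*2 = 46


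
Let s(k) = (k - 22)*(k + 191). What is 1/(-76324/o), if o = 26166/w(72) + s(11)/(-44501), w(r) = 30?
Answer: -194079971/16982471620 ≈ -0.011428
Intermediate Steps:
s(k) = (-22 + k)*(191 + k)
o = 194079971/222505 (o = 26166/30 + (-4202 + 11**2 + 169*11)/(-44501) = 26166*(1/30) + (-4202 + 121 + 1859)*(-1/44501) = 4361/5 - 2222*(-1/44501) = 4361/5 + 2222/44501 = 194079971/222505 ≈ 872.25)
1/(-76324/o) = 1/(-76324/194079971/222505) = 1/(-76324*222505/194079971) = 1/(-16982471620/194079971) = -194079971/16982471620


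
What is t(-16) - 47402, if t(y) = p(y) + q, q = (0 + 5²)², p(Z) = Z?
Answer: -46793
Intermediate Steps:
q = 625 (q = (0 + 25)² = 25² = 625)
t(y) = 625 + y (t(y) = y + 625 = 625 + y)
t(-16) - 47402 = (625 - 16) - 47402 = 609 - 47402 = -46793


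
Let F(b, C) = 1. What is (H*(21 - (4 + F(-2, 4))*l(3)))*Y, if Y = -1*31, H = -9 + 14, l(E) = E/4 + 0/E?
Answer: -10695/4 ≈ -2673.8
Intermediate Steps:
l(E) = E/4 (l(E) = E*(1/4) + 0 = E/4 + 0 = E/4)
H = 5
Y = -31
(H*(21 - (4 + F(-2, 4))*l(3)))*Y = (5*(21 - (4 + 1)*(1/4)*3))*(-31) = (5*(21 - 5*3/4))*(-31) = (5*(21 - 1*15/4))*(-31) = (5*(21 - 15/4))*(-31) = (5*(69/4))*(-31) = (345/4)*(-31) = -10695/4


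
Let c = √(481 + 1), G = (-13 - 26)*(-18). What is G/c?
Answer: 351*√482/241 ≈ 31.975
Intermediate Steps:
G = 702 (G = -39*(-18) = 702)
c = √482 ≈ 21.954
G/c = 702/(√482) = 702*(√482/482) = 351*√482/241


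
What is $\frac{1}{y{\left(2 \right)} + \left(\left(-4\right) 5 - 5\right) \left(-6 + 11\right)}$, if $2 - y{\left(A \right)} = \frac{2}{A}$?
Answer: $- \frac{1}{124} \approx -0.0080645$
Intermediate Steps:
$y{\left(A \right)} = 2 - \frac{2}{A}$
$\frac{1}{y{\left(2 \right)} + \left(\left(-4\right) 5 - 5\right) \left(-6 + 11\right)} = \frac{1}{\left(2 - \frac{2}{2}\right) + \left(\left(-4\right) 5 - 5\right) \left(-6 + 11\right)} = \frac{1}{\left(2 - 1\right) + \left(-20 - 5\right) 5} = \frac{1}{\left(2 - 1\right) - 125} = \frac{1}{1 - 125} = \frac{1}{-124} = - \frac{1}{124}$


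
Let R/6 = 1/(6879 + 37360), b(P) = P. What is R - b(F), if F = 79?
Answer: -3494875/44239 ≈ -79.000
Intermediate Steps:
R = 6/44239 (R = 6/(6879 + 37360) = 6/44239 ≈ 0.00013563)
R - b(F) = 6/44239 - 1*79 = 6/44239 - 79 = -3494875/44239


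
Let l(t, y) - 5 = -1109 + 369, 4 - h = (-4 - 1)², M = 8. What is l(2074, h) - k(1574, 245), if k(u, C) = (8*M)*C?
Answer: -16415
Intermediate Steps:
k(u, C) = 64*C (k(u, C) = (8*8)*C = 64*C)
h = -21 (h = 4 - (-4 - 1)² = 4 - 1*(-5)² = 4 - 1*25 = 4 - 25 = -21)
l(t, y) = -735 (l(t, y) = 5 + (-1109 + 369) = 5 - 740 = -735)
l(2074, h) - k(1574, 245) = -735 - 64*245 = -735 - 1*15680 = -735 - 15680 = -16415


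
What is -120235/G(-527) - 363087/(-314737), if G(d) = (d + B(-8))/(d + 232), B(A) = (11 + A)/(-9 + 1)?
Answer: -89306539676147/1327875403 ≈ -67255.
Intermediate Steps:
B(A) = -11/8 - A/8 (B(A) = (11 + A)/(-8) = (11 + A)*(-⅛) = -11/8 - A/8)
G(d) = (-3/8 + d)/(232 + d) (G(d) = (d + (-11/8 - ⅛*(-8)))/(d + 232) = (d + (-11/8 + 1))/(232 + d) = (d - 3/8)/(232 + d) = (-3/8 + d)/(232 + d))
-120235/G(-527) - 363087/(-314737) = -120235*(232 - 527)/(-3/8 - 527) - 363087/(-314737) = -120235/(-4219/8/(-295)) - 363087*(-1/314737) = -120235/((-1/295*(-4219/8))) + 363087/314737 = -120235/4219/2360 + 363087/314737 = -120235*2360/4219 + 363087/314737 = -283754600/4219 + 363087/314737 = -89306539676147/1327875403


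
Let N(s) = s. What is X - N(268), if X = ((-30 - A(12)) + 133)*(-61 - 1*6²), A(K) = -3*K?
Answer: -13751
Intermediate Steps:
X = -13483 (X = ((-30 - (-3)*12) + 133)*(-61 - 1*6²) = ((-30 - 1*(-36)) + 133)*(-61 - 1*36) = ((-30 + 36) + 133)*(-61 - 36) = (6 + 133)*(-97) = 139*(-97) = -13483)
X - N(268) = -13483 - 1*268 = -13483 - 268 = -13751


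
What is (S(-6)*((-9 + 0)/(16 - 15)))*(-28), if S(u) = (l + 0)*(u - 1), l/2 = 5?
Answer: -17640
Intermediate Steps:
l = 10 (l = 2*5 = 10)
S(u) = -10 + 10*u (S(u) = (10 + 0)*(u - 1) = 10*(-1 + u) = -10 + 10*u)
(S(-6)*((-9 + 0)/(16 - 15)))*(-28) = ((-10 + 10*(-6))*((-9 + 0)/(16 - 15)))*(-28) = ((-10 - 60)*(-9/1))*(-28) = -(-630)*(-28) = -70*(-9)*(-28) = 630*(-28) = -17640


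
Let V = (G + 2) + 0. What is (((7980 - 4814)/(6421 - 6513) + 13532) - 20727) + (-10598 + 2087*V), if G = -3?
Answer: -916063/46 ≈ -19914.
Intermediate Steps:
V = -1 (V = (-3 + 2) + 0 = -1 + 0 = -1)
(((7980 - 4814)/(6421 - 6513) + 13532) - 20727) + (-10598 + 2087*V) = (((7980 - 4814)/(6421 - 6513) + 13532) - 20727) + (-10598 + 2087*(-1)) = ((3166/(-92) + 13532) - 20727) + (-10598 - 2087) = ((3166*(-1/92) + 13532) - 20727) - 12685 = ((-1583/46 + 13532) - 20727) - 12685 = (620889/46 - 20727) - 12685 = -332553/46 - 12685 = -916063/46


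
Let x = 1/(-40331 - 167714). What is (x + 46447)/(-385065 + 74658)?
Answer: -3221022038/21526208105 ≈ -0.14963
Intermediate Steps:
x = -1/208045 (x = 1/(-208045) = -1/208045 ≈ -4.8067e-6)
(x + 46447)/(-385065 + 74658) = (-1/208045 + 46447)/(-385065 + 74658) = (9663066114/208045)/(-310407) = (9663066114/208045)*(-1/310407) = -3221022038/21526208105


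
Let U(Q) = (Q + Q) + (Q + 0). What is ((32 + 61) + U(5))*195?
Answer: 21060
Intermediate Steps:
U(Q) = 3*Q (U(Q) = 2*Q + Q = 3*Q)
((32 + 61) + U(5))*195 = ((32 + 61) + 3*5)*195 = (93 + 15)*195 = 108*195 = 21060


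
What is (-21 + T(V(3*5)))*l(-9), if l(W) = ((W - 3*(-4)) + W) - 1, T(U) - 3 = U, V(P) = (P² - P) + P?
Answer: -1449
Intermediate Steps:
V(P) = P²
T(U) = 3 + U
l(W) = 11 + 2*W (l(W) = ((W + 12) + W) - 1 = ((12 + W) + W) - 1 = (12 + 2*W) - 1 = 11 + 2*W)
(-21 + T(V(3*5)))*l(-9) = (-21 + (3 + (3*5)²))*(11 + 2*(-9)) = (-21 + (3 + 15²))*(11 - 18) = (-21 + (3 + 225))*(-7) = (-21 + 228)*(-7) = 207*(-7) = -1449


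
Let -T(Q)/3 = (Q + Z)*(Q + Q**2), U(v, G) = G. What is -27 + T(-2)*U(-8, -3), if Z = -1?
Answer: -81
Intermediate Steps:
T(Q) = -3*(-1 + Q)*(Q + Q**2) (T(Q) = -3*(Q - 1)*(Q + Q**2) = -3*(-1 + Q)*(Q + Q**2))
-27 + T(-2)*U(-8, -3) = -27 + (3*(-2)*(1 - 1*(-2)**2))*(-3) = -27 + (3*(-2)*(1 - 1*4))*(-3) = -27 + (3*(-2)*(1 - 4))*(-3) = -27 + (3*(-2)*(-3))*(-3) = -27 + 18*(-3) = -27 - 54 = -81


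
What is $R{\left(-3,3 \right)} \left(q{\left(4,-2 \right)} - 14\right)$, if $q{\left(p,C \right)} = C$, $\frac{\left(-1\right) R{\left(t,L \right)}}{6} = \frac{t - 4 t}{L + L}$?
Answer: $144$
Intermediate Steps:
$R{\left(t,L \right)} = \frac{9 t}{L}$ ($R{\left(t,L \right)} = - 6 \frac{t - 4 t}{L + L} = - 6 \frac{\left(-3\right) t}{2 L} = - 6 - 3 t \frac{1}{2 L} = - 6 \left(- \frac{3 t}{2 L}\right) = \frac{9 t}{L}$)
$R{\left(-3,3 \right)} \left(q{\left(4,-2 \right)} - 14\right) = 9 \left(-3\right) \frac{1}{3} \left(-2 - 14\right) = 9 \left(-3\right) \frac{1}{3} \left(-16\right) = \left(-9\right) \left(-16\right) = 144$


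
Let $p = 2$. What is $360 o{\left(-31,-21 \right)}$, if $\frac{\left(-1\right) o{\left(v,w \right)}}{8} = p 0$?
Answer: $0$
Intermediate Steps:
$o{\left(v,w \right)} = 0$ ($o{\left(v,w \right)} = - 8 \cdot 2 \cdot 0 = \left(-8\right) 0 = 0$)
$360 o{\left(-31,-21 \right)} = 360 \cdot 0 = 0$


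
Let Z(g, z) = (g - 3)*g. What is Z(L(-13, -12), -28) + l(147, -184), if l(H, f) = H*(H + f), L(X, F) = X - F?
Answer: -5435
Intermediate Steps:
Z(g, z) = g*(-3 + g) (Z(g, z) = (-3 + g)*g = g*(-3 + g))
Z(L(-13, -12), -28) + l(147, -184) = (-13 - 1*(-12))*(-3 + (-13 - 1*(-12))) + 147*(147 - 184) = (-13 + 12)*(-3 + (-13 + 12)) + 147*(-37) = -(-3 - 1) - 5439 = -1*(-4) - 5439 = 4 - 5439 = -5435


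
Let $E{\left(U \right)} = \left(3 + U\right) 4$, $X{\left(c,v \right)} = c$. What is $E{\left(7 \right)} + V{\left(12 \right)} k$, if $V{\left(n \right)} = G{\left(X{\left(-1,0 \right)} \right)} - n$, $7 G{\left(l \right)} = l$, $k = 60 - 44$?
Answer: $- \frac{1080}{7} \approx -154.29$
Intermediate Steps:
$k = 16$
$G{\left(l \right)} = \frac{l}{7}$
$V{\left(n \right)} = - \frac{1}{7} - n$ ($V{\left(n \right)} = \frac{1}{7} \left(-1\right) - n = - \frac{1}{7} - n$)
$E{\left(U \right)} = 12 + 4 U$
$E{\left(7 \right)} + V{\left(12 \right)} k = \left(12 + 4 \cdot 7\right) + \left(- \frac{1}{7} - 12\right) 16 = \left(12 + 28\right) + \left(- \frac{1}{7} - 12\right) 16 = 40 - \frac{1360}{7} = - \frac{1080}{7}$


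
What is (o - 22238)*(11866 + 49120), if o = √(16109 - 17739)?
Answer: -1356206668 + 60986*I*√1630 ≈ -1.3562e+9 + 2.4622e+6*I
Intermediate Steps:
o = I*√1630 (o = √(-1630) = I*√1630 ≈ 40.373*I)
(o - 22238)*(11866 + 49120) = (I*√1630 - 22238)*(11866 + 49120) = (-22238 + I*√1630)*60986 = -1356206668 + 60986*I*√1630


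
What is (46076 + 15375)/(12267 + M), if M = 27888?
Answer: 61451/40155 ≈ 1.5303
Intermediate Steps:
(46076 + 15375)/(12267 + M) = (46076 + 15375)/(12267 + 27888) = 61451/40155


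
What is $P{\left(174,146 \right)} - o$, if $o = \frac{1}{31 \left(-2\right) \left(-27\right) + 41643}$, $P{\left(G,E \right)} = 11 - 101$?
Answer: $- \frac{3898531}{43317} \approx -90.0$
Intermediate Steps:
$P{\left(G,E \right)} = -90$
$o = \frac{1}{43317}$ ($o = \frac{1}{\left(-62\right) \left(-27\right) + 41643} = \frac{1}{1674 + 41643} = \frac{1}{43317} \approx 2.3086 \cdot 10^{-5}$)
$P{\left(174,146 \right)} - o = -90 - \frac{1}{43317} = - \frac{3898531}{43317}$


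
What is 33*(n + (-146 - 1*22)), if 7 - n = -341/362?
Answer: -1912053/362 ≈ -5281.9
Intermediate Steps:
n = 2875/362 (n = 7 - (-341)/362 = 7 - 1*(-341/362) = 7 + 341/362 = 2875/362 ≈ 7.9420)
33*(n + (-146 - 1*22)) = 33*(2875/362 + (-146 - 1*22)) = 33*(2875/362 + (-146 - 22)) = 33*(2875/362 - 168) = 33*(-57941/362) = -1912053/362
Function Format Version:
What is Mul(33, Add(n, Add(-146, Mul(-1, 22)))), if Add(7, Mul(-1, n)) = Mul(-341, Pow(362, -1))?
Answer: Rational(-1912053, 362) ≈ -5281.9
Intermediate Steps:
n = Rational(2875, 362) (n = Add(7, Mul(-1, Mul(-341, Pow(362, -1)))) = Add(7, Mul(-1, Mul(-341, Rational(1, 362)))) = Add(7, Mul(-1, Rational(-341, 362))) = Add(7, Rational(341, 362)) = Rational(2875, 362) ≈ 7.9420)
Mul(33, Add(n, Add(-146, Mul(-1, 22)))) = Mul(33, Add(Rational(2875, 362), Add(-146, Mul(-1, 22)))) = Mul(33, Add(Rational(2875, 362), Add(-146, -22))) = Mul(33, Add(Rational(2875, 362), -168)) = Mul(33, Rational(-57941, 362)) = Rational(-1912053, 362)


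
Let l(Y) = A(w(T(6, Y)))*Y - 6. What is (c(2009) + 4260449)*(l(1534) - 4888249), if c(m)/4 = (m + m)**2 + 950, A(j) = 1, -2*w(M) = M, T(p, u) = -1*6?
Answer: -336409423623945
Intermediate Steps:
T(p, u) = -6
w(M) = -M/2
c(m) = 3800 + 16*m**2 (c(m) = 4*((m + m)**2 + 950) = 4*((2*m)**2 + 950) = 4*(4*m**2 + 950) = 4*(950 + 4*m**2) = 3800 + 16*m**2)
l(Y) = -6 + Y (l(Y) = 1*Y - 6 = Y - 6 = -6 + Y)
(c(2009) + 4260449)*(l(1534) - 4888249) = ((3800 + 16*2009**2) + 4260449)*((-6 + 1534) - 4888249) = ((3800 + 16*4036081) + 4260449)*(1528 - 4888249) = ((3800 + 64577296) + 4260449)*(-4886721) = (64581096 + 4260449)*(-4886721) = 68841545*(-4886721) = -336409423623945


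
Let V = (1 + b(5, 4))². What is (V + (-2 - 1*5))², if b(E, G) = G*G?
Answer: 79524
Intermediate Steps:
b(E, G) = G²
V = 289 (V = (1 + 4²)² = (1 + 16)² = 17² = 289)
(V + (-2 - 1*5))² = (289 + (-2 - 1*5))² = (289 + (-2 - 5))² = (289 - 7)² = 282² = 79524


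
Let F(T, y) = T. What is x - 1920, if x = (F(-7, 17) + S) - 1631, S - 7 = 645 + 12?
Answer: -2894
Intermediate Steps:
S = 664 (S = 7 + (645 + 12) = 7 + 657 = 664)
x = -974 (x = (-7 + 664) - 1631 = 657 - 1631 = -974)
x - 1920 = -974 - 1920 = -2894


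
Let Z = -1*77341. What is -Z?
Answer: 77341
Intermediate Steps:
Z = -77341
-Z = -1*(-77341) = 77341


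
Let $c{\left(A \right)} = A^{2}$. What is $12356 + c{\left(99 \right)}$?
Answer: $22157$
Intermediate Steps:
$12356 + c{\left(99 \right)} = 12356 + 99^{2} = 12356 + 9801 = 22157$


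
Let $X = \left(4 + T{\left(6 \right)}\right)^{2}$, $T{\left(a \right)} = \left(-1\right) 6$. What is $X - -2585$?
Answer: $2589$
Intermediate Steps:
$T{\left(a \right)} = -6$
$X = 4$ ($X = \left(4 - 6\right)^{2} = \left(-2\right)^{2} = 4$)
$X - -2585 = 4 - -2585 = 4 + 2585 = 2589$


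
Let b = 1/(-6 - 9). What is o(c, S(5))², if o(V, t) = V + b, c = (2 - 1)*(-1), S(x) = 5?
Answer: 256/225 ≈ 1.1378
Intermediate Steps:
c = -1 (c = 1*(-1) = -1)
b = -1/15 (b = 1/(-15) = -1/15 ≈ -0.066667)
o(V, t) = -1/15 + V (o(V, t) = V - 1/15 = -1/15 + V)
o(c, S(5))² = (-1/15 - 1)² = (-16/15)² = 256/225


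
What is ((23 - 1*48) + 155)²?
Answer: 16900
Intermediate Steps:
((23 - 1*48) + 155)² = ((23 - 48) + 155)² = (-25 + 155)² = 130² = 16900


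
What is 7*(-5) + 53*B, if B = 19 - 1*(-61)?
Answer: 4205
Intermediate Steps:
B = 80 (B = 19 + 61 = 80)
7*(-5) + 53*B = 7*(-5) + 53*80 = -35 + 4240 = 4205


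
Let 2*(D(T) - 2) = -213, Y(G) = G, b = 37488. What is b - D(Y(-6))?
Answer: 75185/2 ≈ 37593.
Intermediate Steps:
D(T) = -209/2 (D(T) = 2 + (½)*(-213) = 2 - 213/2 = -209/2)
b - D(Y(-6)) = 37488 - 1*(-209/2) = 37488 + 209/2 = 75185/2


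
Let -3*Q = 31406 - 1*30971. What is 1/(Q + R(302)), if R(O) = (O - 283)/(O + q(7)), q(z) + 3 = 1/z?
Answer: -2094/303497 ≈ -0.0068996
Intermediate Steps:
q(z) = -3 + 1/z
Q = -145 (Q = -(31406 - 1*30971)/3 = -(31406 - 30971)/3 = -1/3*435 = -145)
R(O) = (-283 + O)/(-20/7 + O) (R(O) = (O - 283)/(O + (-3 + 1/7)) = (-283 + O)/(O + (-3 + 1/7)) = (-283 + O)/(O - 20/7) = (-283 + O)/(-20/7 + O))
1/(Q + R(302)) = 1/(-145 + 7*(-283 + 302)/(-20 + 7*302)) = 1/(-145 + 7*19/(-20 + 2114)) = 1/(-145 + 7*19/2094) = 1/(-145 + 7*(1/2094)*19) = 1/(-145 + 133/2094) = 1/(-303497/2094) = -2094/303497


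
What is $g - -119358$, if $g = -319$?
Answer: $119039$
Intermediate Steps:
$g - -119358 = -319 - -119358 = -319 + 119358 = 119039$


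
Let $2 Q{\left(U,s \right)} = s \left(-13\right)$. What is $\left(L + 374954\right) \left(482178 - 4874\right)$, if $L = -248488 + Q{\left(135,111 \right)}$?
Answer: $60018352828$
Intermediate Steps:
$Q{\left(U,s \right)} = - \frac{13 s}{2}$ ($Q{\left(U,s \right)} = \frac{s \left(-13\right)}{2} = \frac{\left(-13\right) s}{2} = - \frac{13 s}{2}$)
$L = - \frac{498419}{2}$ ($L = -248488 - \frac{1443}{2} = - \frac{498419}{2} \approx -2.4921 \cdot 10^{5}$)
$\left(L + 374954\right) \left(482178 - 4874\right) = \left(- \frac{498419}{2} + 374954\right) \left(482178 - 4874\right) = \frac{251489}{2} \cdot 477304 = 60018352828$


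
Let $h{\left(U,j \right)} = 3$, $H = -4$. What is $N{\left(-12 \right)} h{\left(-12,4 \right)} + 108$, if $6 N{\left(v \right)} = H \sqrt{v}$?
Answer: $108 - 4 i \sqrt{3} \approx 108.0 - 6.9282 i$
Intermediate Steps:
$N{\left(v \right)} = - \frac{2 \sqrt{v}}{3}$ ($N{\left(v \right)} = \frac{\left(-4\right) \sqrt{v}}{6} = - \frac{2 \sqrt{v}}{3}$)
$N{\left(-12 \right)} h{\left(-12,4 \right)} + 108 = - \frac{2 \sqrt{-12}}{3} \cdot 3 + 108 = - \frac{2 \cdot 2 i \sqrt{3}}{3} \cdot 3 + 108 = - \frac{4 i \sqrt{3}}{3} \cdot 3 + 108 = - 4 i \sqrt{3} + 108 = 108 - 4 i \sqrt{3}$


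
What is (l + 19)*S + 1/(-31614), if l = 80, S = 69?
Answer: 215955233/31614 ≈ 6831.0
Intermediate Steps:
(l + 19)*S + 1/(-31614) = (80 + 19)*69 + 1/(-31614) = 99*69 - 1/31614 = 6831 - 1/31614 = 215955233/31614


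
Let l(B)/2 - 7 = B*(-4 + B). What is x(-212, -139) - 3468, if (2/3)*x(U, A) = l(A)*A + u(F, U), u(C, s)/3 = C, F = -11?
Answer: -16590291/2 ≈ -8.2951e+6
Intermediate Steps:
l(B) = 14 + 2*B*(-4 + B) (l(B) = 14 + 2*(B*(-4 + B)) = 14 + 2*B*(-4 + B))
u(C, s) = 3*C
x(U, A) = -99/2 + 3*A*(14 - 8*A + 2*A²)/2 (x(U, A) = 3*((14 - 8*A + 2*A²)*A + 3*(-11))/2 = 3*(A*(14 - 8*A + 2*A²) - 33)/2 = 3*(-33 + A*(14 - 8*A + 2*A²))/2 = -99/2 + 3*A*(14 - 8*A + 2*A²)/2)
x(-212, -139) - 3468 = (-99/2 + 3*(-139)*(7 + (-139)² - 4*(-139))) - 3468 = (-99/2 + 3*(-139)*(7 + 19321 + 556)) - 3468 = (-99/2 + 3*(-139)*19884) - 3468 = (-99/2 - 8291628) - 3468 = -16583355/2 - 3468 = -16590291/2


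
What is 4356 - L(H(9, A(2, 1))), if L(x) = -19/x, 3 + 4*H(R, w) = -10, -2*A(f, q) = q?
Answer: 56552/13 ≈ 4350.2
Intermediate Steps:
A(f, q) = -q/2
H(R, w) = -13/4 (H(R, w) = -3/4 + (1/4)*(-10) = -3/4 - 5/2 = -13/4)
4356 - L(H(9, A(2, 1))) = 4356 - (-19)/(-13/4) = 4356 - (-19)*(-4)/13 = 4356 - 1*76/13 = 4356 - 76/13 = 56552/13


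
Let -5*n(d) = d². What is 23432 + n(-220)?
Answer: 13752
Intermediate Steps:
n(d) = -d²/5
23432 + n(-220) = 23432 - ⅕*(-220)² = 23432 - ⅕*48400 = 23432 - 9680 = 13752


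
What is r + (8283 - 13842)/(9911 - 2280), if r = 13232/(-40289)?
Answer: -324939943/307445359 ≈ -1.0569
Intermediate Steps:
r = -13232/40289 (r = 13232*(-1/40289) = -13232/40289 ≈ -0.32843)
r + (8283 - 13842)/(9911 - 2280) = -13232/40289 + (8283 - 13842)/(9911 - 2280) = -13232/40289 - 5559/7631 = -324939943/307445359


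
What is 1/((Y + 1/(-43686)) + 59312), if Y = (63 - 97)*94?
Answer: 43686/2451483575 ≈ 1.7820e-5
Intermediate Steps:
Y = -3196 (Y = -34*94 = -3196)
1/((Y + 1/(-43686)) + 59312) = 1/((-3196 + 1/(-43686)) + 59312) = 1/((-3196 - 1/43686) + 59312) = 1/(-139620457/43686 + 59312) = 1/(2451483575/43686) = 43686/2451483575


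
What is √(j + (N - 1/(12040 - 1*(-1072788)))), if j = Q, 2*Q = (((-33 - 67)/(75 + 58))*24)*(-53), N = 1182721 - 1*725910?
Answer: √2379885171275374409661/72141062 ≈ 676.23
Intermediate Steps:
N = 456811 (N = 1182721 - 725910 = 456811)
Q = 63600/133 (Q = ((((-33 - 67)/(75 + 58))*24)*(-53))/2 = ((-100/133*24)*(-53))/2 = ((-100*1/133*24)*(-53))/2 = (-100/133*24*(-53))/2 = (-2400/133*(-53))/2 = (½)*(127200/133) = 63600/133 ≈ 478.20)
j = 63600/133 ≈ 478.20
√(j + (N - 1/(12040 - 1*(-1072788)))) = √(63600/133 + (456811 - 1/(12040 - 1*(-1072788)))) = √(63600/133 + (456811 - 1/(12040 + 1072788))) = √(63600/133 + (456811 - 1/1084828)) = √(63600/133 + 495561363507/1084828) = √(65978656407231/144282124) = √2379885171275374409661/72141062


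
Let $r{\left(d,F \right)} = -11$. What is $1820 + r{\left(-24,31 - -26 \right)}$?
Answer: $1809$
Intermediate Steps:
$1820 + r{\left(-24,31 - -26 \right)} = 1820 - 11 = 1809$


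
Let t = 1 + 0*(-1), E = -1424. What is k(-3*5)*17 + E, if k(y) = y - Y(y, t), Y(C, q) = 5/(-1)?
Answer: -1594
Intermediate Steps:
t = 1 (t = 1 + 0 = 1)
Y(C, q) = -5 (Y(C, q) = 5*(-1) = -5)
k(y) = 5 + y (k(y) = y - 1*(-5) = y + 5 = 5 + y)
k(-3*5)*17 + E = (5 - 3*5)*17 - 1424 = (5 - 15)*17 - 1424 = -10*17 - 1424 = -170 - 1424 = -1594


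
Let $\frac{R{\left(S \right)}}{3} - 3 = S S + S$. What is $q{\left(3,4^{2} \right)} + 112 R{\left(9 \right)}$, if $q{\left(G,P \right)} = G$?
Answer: $31251$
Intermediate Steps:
$R{\left(S \right)} = 9 + 3 S + 3 S^{2}$ ($R{\left(S \right)} = 9 + 3 \left(S S + S\right) = 9 + 3 \left(S^{2} + S\right) = 9 + 3 \left(S + S^{2}\right) = 9 + \left(3 S + 3 S^{2}\right) = 9 + 3 S + 3 S^{2}$)
$q{\left(3,4^{2} \right)} + 112 R{\left(9 \right)} = 3 + 112 \left(9 + 3 \cdot 9 + 3 \cdot 9^{2}\right) = 3 + 112 \left(9 + 27 + 3 \cdot 81\right) = 3 + 112 \left(9 + 27 + 243\right) = 3 + 112 \cdot 279 = 3 + 31248 = 31251$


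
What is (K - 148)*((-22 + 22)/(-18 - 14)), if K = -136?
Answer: 0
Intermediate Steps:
(K - 148)*((-22 + 22)/(-18 - 14)) = (-136 - 148)*((-22 + 22)/(-18 - 14)) = -0/(-32) = -0*(-1)/32 = -284*0 = 0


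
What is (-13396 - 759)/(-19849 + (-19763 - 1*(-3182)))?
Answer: 2831/7286 ≈ 0.38855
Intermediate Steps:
(-13396 - 759)/(-19849 + (-19763 - 1*(-3182))) = -14155/(-19849 + (-19763 + 3182)) = -14155/(-19849 - 16581) = -14155/(-36430) = -14155*(-1/36430) = 2831/7286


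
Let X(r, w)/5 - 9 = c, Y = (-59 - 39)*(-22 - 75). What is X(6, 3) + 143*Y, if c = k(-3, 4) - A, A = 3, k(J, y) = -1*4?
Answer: 1359368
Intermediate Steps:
k(J, y) = -4
Y = 9506 (Y = -98*(-97) = 9506)
c = -7 (c = -4 - 1*3 = -4 - 3 = -7)
X(r, w) = 10 (X(r, w) = 45 + 5*(-7) = 45 - 35 = 10)
X(6, 3) + 143*Y = 10 + 143*9506 = 10 + 1359358 = 1359368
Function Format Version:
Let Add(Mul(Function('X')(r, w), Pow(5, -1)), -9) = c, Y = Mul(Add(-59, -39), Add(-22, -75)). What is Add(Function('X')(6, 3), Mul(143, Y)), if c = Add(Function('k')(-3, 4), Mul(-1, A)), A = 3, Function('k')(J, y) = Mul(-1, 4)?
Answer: 1359368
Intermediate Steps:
Function('k')(J, y) = -4
Y = 9506 (Y = Mul(-98, -97) = 9506)
c = -7 (c = Add(-4, Mul(-1, 3)) = Add(-4, -3) = -7)
Function('X')(r, w) = 10 (Function('X')(r, w) = Add(45, Mul(5, -7)) = Add(45, -35) = 10)
Add(Function('X')(6, 3), Mul(143, Y)) = Add(10, Mul(143, 9506)) = Add(10, 1359358) = 1359368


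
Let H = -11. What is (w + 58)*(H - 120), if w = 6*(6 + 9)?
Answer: -19388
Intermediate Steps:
w = 90 (w = 6*15 = 90)
(w + 58)*(H - 120) = (90 + 58)*(-11 - 120) = 148*(-131) = -19388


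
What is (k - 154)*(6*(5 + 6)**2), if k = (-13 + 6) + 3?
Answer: -114708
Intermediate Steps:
k = -4 (k = -7 + 3 = -4)
(k - 154)*(6*(5 + 6)**2) = (-4 - 154)*(6*(5 + 6)**2) = -948*11**2 = -948*121 = -158*726 = -114708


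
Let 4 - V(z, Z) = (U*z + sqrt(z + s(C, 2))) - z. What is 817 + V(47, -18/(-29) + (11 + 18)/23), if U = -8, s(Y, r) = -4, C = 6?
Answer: 1244 - sqrt(43) ≈ 1237.4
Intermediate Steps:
V(z, Z) = 4 - sqrt(-4 + z) + 9*z (V(z, Z) = 4 - ((-8*z + sqrt(z - 4)) - z) = 4 - ((-8*z + sqrt(-4 + z)) - z) = 4 - ((sqrt(-4 + z) - 8*z) - z) = 4 - (sqrt(-4 + z) - 9*z) = 4 + (-sqrt(-4 + z) + 9*z) = 4 - sqrt(-4 + z) + 9*z)
817 + V(47, -18/(-29) + (11 + 18)/23) = 817 + (4 - sqrt(-4 + 47) + 9*47) = 817 + (4 - sqrt(43) + 423) = 817 + (427 - sqrt(43)) = 1244 - sqrt(43)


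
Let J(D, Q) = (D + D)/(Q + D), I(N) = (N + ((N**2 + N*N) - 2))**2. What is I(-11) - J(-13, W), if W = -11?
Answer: 629279/12 ≈ 52440.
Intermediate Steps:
I(N) = (-2 + N + 2*N**2)**2 (I(N) = (N + ((N**2 + N**2) - 2))**2 = (N + (2*N**2 - 2))**2 = (N + (-2 + 2*N**2))**2 = (-2 + N + 2*N**2)**2)
J(D, Q) = 2*D/(D + Q) (J(D, Q) = (2*D)/(D + Q) = 2*D/(D + Q))
I(-11) - J(-13, W) = (-2 - 11 + 2*(-11)**2)**2 - 2*(-13)/(-13 - 11) = (-2 - 11 + 2*121)**2 - 2*(-13)/(-24) = (-2 - 11 + 242)**2 - 2*(-13)*(-1)/24 = 229**2 - 1*13/12 = 52441 - 13/12 = 629279/12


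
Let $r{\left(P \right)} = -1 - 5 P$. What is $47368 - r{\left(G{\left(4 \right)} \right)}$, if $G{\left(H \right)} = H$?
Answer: $47389$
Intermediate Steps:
$47368 - r{\left(G{\left(4 \right)} \right)} = 47368 - \left(-1 - 20\right) = 47368 - -21 = 47368 + 21 = 47389$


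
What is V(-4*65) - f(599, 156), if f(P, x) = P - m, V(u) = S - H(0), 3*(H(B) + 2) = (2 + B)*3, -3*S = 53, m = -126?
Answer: -2228/3 ≈ -742.67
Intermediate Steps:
S = -53/3 (S = -1/3*53 = -53/3 ≈ -17.667)
H(B) = B (H(B) = -2 + ((2 + B)*3)/3 = -2 + (6 + 3*B)/3 = -2 + (2 + B) = B)
V(u) = -53/3 (V(u) = -53/3 - 1*0 = -53/3 + 0 = -53/3)
f(P, x) = 126 + P (f(P, x) = P - 1*(-126) = P + 126 = 126 + P)
V(-4*65) - f(599, 156) = -53/3 - (126 + 599) = -53/3 - 1*725 = -53/3 - 725 = -2228/3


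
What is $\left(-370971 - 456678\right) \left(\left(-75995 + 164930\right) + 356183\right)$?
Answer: $-368401467582$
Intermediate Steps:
$\left(-370971 - 456678\right) \left(\left(-75995 + 164930\right) + 356183\right) = - 827649 \left(88935 + 356183\right) = \left(-827649\right) 445118 = -368401467582$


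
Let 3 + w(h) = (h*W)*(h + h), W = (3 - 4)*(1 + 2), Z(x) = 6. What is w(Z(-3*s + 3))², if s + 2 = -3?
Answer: 47961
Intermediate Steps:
s = -5 (s = -2 - 3 = -5)
W = -3 (W = -1*3 = -3)
w(h) = -3 - 6*h² (w(h) = -3 + (h*(-3))*(h + h) = -3 + (-3*h)*(2*h) = -3 - 6*h²)
w(Z(-3*s + 3))² = (-3 - 6*6²)² = (-3 - 6*36)² = (-3 - 216)² = (-219)² = 47961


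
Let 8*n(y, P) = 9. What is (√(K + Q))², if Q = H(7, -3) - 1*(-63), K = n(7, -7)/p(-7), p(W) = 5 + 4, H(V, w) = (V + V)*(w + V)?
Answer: 953/8 ≈ 119.13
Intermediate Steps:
H(V, w) = 2*V*(V + w) (H(V, w) = (2*V)*(V + w) = 2*V*(V + w))
n(y, P) = 9/8 (n(y, P) = (⅛)*9 = 9/8)
p(W) = 9
K = ⅛ (K = (9/8)/9 = (9/8)*(⅑) = ⅛ ≈ 0.12500)
Q = 119 (Q = 2*7*(7 - 3) - 1*(-63) = 2*7*4 + 63 = 56 + 63 = 119)
(√(K + Q))² = (√(⅛ + 119))² = (√(953/8))² = (√1906/4)² = 953/8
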